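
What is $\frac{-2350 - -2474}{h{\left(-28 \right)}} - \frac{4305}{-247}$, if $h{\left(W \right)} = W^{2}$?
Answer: $\frac{851437}{48412} \approx 17.587$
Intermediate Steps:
$\frac{-2350 - -2474}{h{\left(-28 \right)}} - \frac{4305}{-247} = \frac{-2350 - -2474}{\left(-28\right)^{2}} - \frac{4305}{-247} = \frac{-2350 + 2474}{784} - - \frac{4305}{247} = 124 \cdot \frac{1}{784} + \frac{4305}{247} = \frac{31}{196} + \frac{4305}{247} = \frac{851437}{48412}$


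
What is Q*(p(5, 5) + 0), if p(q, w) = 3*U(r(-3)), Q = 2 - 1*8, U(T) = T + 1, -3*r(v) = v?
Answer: -36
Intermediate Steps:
r(v) = -v/3
U(T) = 1 + T
Q = -6 (Q = 2 - 8 = -6)
p(q, w) = 6 (p(q, w) = 3*(1 - ⅓*(-3)) = 3*(1 + 1) = 3*2 = 6)
Q*(p(5, 5) + 0) = -6*(6 + 0) = -6*6 = -36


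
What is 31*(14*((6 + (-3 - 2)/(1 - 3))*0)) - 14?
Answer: -14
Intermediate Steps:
31*(14*((6 + (-3 - 2)/(1 - 3))*0)) - 14 = 31*(14*((6 - 5/(-2))*0)) - 14 = 31*(14*((6 - 5*(-½))*0)) - 14 = 31*(14*((6 + 5/2)*0)) - 14 = 31*(14*((17/2)*0)) - 14 = 31*(14*0) - 14 = 31*0 - 14 = 0 - 14 = -14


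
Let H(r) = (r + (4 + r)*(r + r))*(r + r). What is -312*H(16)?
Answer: -6549504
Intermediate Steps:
H(r) = 2*r*(r + 2*r*(4 + r)) (H(r) = (r + (4 + r)*(2*r))*(2*r) = (r + 2*r*(4 + r))*(2*r) = 2*r*(r + 2*r*(4 + r)))
-312*H(16) = -312*16²*(18 + 4*16) = -79872*(18 + 64) = -79872*82 = -312*20992 = -6549504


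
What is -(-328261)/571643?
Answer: 328261/571643 ≈ 0.57424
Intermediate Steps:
-(-328261)/571643 = -1*(-328261/571643) = 328261/571643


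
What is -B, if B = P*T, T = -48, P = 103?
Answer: 4944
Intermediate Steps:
B = -4944 (B = 103*(-48) = -4944)
-B = -1*(-4944) = 4944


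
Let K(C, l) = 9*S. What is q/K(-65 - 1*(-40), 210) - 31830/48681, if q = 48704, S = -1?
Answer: -87823922/16227 ≈ -5412.2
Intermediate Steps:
K(C, l) = -9 (K(C, l) = 9*(-1) = -9)
q/K(-65 - 1*(-40), 210) - 31830/48681 = 48704/(-9) - 31830/48681 = 48704*(-1/9) - 31830*1/48681 = -48704/9 - 10610/16227 = -87823922/16227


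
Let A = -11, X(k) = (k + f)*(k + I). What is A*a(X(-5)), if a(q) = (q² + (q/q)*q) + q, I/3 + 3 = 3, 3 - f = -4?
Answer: -880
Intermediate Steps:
f = 7 (f = 3 - 1*(-4) = 3 + 4 = 7)
I = 0 (I = -9 + 3*3 = -9 + 9 = 0)
X(k) = k*(7 + k) (X(k) = (k + 7)*(k + 0) = (7 + k)*k = k*(7 + k))
a(q) = q² + 2*q (a(q) = (q² + 1*q) + q = (q² + q) + q = (q + q²) + q = q² + 2*q)
A*a(X(-5)) = -11*(-5*(7 - 5))*(2 - 5*(7 - 5)) = -11*(-5*2)*(2 - 5*2) = -(-110)*(2 - 10) = -(-110)*(-8) = -11*80 = -880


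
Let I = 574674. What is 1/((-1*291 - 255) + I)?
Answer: 1/574128 ≈ 1.7418e-6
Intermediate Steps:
1/((-1*291 - 255) + I) = 1/((-1*291 - 255) + 574674) = 1/((-291 - 255) + 574674) = 1/(-546 + 574674) = 1/574128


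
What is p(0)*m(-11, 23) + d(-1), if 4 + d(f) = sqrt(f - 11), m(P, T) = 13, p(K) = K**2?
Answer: -4 + 2*I*sqrt(3) ≈ -4.0 + 3.4641*I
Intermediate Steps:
d(f) = -4 + sqrt(-11 + f) (d(f) = -4 + sqrt(f - 11) = -4 + sqrt(-11 + f))
p(0)*m(-11, 23) + d(-1) = 0**2*13 + (-4 + sqrt(-11 - 1)) = 0*13 + (-4 + sqrt(-12)) = 0 + (-4 + 2*I*sqrt(3)) = -4 + 2*I*sqrt(3)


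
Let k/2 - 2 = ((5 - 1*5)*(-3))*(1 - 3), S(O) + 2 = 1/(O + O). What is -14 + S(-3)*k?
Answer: -68/3 ≈ -22.667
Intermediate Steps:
S(O) = -2 + 1/(2*O) (S(O) = -2 + 1/(O + O) = -2 + 1/(2*O))
k = 4 (k = 4 + 2*(((5 - 1*5)*(-3))*(1 - 3)) = 4 + 2*(((5 - 5)*(-3))*(-2)) = 4 + 2*((0*(-3))*(-2)) = 4 + 2*(0*(-2)) = 4 + 2*0 = 4 + 0 = 4)
-14 + S(-3)*k = -14 + (-2 + (1/2)/(-3))*4 = -14 + (-2 + (1/2)*(-1/3))*4 = -14 + (-2 - 1/6)*4 = -14 - 13/6*4 = -14 - 26/3 = -68/3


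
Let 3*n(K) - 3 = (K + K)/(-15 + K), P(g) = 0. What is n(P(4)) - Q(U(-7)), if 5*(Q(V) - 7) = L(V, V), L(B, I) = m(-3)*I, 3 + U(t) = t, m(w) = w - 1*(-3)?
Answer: -6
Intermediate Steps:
m(w) = 3 + w (m(w) = w + 3 = 3 + w)
U(t) = -3 + t
n(K) = 1 + 2*K/(3*(-15 + K)) (n(K) = 1 + ((K + K)/(-15 + K))/3 = 1 + ((2*K)/(-15 + K))/3 = 1 + (2*K/(-15 + K))/3 = 1 + 2*K/(3*(-15 + K)))
L(B, I) = 0 (L(B, I) = (3 - 3)*I = 0*I = 0)
Q(V) = 7 (Q(V) = 7 + (⅕)*0 = 7 + 0 = 7)
n(P(4)) - Q(U(-7)) = 5*(-9 + 0)/(3*(-15 + 0)) - 1*7 = (5/3)*(-9)/(-15) - 7 = (5/3)*(-1/15)*(-9) - 7 = 1 - 7 = -6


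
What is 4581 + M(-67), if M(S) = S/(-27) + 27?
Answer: 124483/27 ≈ 4610.5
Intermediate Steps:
M(S) = 27 - S/27 (M(S) = S*(-1/27) + 27 = -S/27 + 27 = 27 - S/27)
4581 + M(-67) = 4581 + (27 - 1/27*(-67)) = 4581 + (27 + 67/27) = 4581 + 796/27 = 124483/27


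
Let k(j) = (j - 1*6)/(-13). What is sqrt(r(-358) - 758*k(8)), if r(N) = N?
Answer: I*sqrt(40794)/13 ≈ 15.537*I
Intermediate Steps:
k(j) = 6/13 - j/13 (k(j) = (j - 6)*(-1/13) = (-6 + j)*(-1/13) = 6/13 - j/13)
sqrt(r(-358) - 758*k(8)) = sqrt(-358 - 758*(6/13 - 1/13*8)) = sqrt(-358 - 758*(6/13 - 8/13)) = sqrt(-358 - 758*(-2/13)) = sqrt(-358 + 1516/13) = sqrt(-3138/13) = I*sqrt(40794)/13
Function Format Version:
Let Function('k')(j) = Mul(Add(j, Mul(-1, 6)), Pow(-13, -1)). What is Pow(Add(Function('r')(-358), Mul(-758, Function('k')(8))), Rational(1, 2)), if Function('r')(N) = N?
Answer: Mul(Rational(1, 13), I, Pow(40794, Rational(1, 2))) ≈ Mul(15.537, I)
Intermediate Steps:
Function('k')(j) = Add(Rational(6, 13), Mul(Rational(-1, 13), j)) (Function('k')(j) = Mul(Add(j, -6), Rational(-1, 13)) = Mul(Add(-6, j), Rational(-1, 13)) = Add(Rational(6, 13), Mul(Rational(-1, 13), j)))
Pow(Add(Function('r')(-358), Mul(-758, Function('k')(8))), Rational(1, 2)) = Pow(Add(-358, Mul(-758, Add(Rational(6, 13), Mul(Rational(-1, 13), 8)))), Rational(1, 2)) = Pow(Add(-358, Mul(-758, Add(Rational(6, 13), Rational(-8, 13)))), Rational(1, 2)) = Pow(Add(-358, Mul(-758, Rational(-2, 13))), Rational(1, 2)) = Pow(Add(-358, Rational(1516, 13)), Rational(1, 2)) = Pow(Rational(-3138, 13), Rational(1, 2)) = Mul(Rational(1, 13), I, Pow(40794, Rational(1, 2)))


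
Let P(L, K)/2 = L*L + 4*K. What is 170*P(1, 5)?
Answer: 7140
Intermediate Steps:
P(L, K) = 2*L**2 + 8*K (P(L, K) = 2*(L*L + 4*K) = 2*(L**2 + 4*K) = 2*L**2 + 8*K)
170*P(1, 5) = 170*(2*1**2 + 8*5) = 170*(2*1 + 40) = 170*(2 + 40) = 170*42 = 7140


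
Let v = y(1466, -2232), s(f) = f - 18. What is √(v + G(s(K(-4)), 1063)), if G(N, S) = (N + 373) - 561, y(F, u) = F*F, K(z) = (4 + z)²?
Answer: 5*√85958 ≈ 1465.9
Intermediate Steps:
s(f) = -18 + f
y(F, u) = F²
v = 2149156 (v = 1466² = 2149156)
G(N, S) = -188 + N (G(N, S) = (373 + N) - 561 = -188 + N)
√(v + G(s(K(-4)), 1063)) = √(2149156 + (-188 + (-18 + (4 - 4)²))) = √(2149156 + (-188 + (-18 + 0²))) = √(2149156 + (-188 + (-18 + 0))) = √(2149156 + (-188 - 18)) = √(2149156 - 206) = √2148950 = 5*√85958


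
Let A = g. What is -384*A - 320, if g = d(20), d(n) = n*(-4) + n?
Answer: 22720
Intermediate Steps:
d(n) = -3*n (d(n) = -4*n + n = -3*n)
g = -60 (g = -3*20 = -60)
A = -60
-384*A - 320 = -384*(-60) - 320 = 23040 - 320 = 22720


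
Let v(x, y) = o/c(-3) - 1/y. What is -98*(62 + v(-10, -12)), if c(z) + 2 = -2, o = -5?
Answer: -18620/3 ≈ -6206.7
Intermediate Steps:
c(z) = -4 (c(z) = -2 - 2 = -4)
v(x, y) = 5/4 - 1/y (v(x, y) = -5/(-4) - 1/y = -5*(-¼) - 1/y = 5/4 - 1/y)
-98*(62 + v(-10, -12)) = -98*(62 + (5/4 - 1/(-12))) = -98*(62 + (5/4 - 1*(-1/12))) = -98*(62 + (5/4 + 1/12)) = -98*(62 + 4/3) = -98*190/3 = -18620/3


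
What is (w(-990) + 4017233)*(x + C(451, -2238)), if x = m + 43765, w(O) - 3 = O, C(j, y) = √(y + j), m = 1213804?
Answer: 5050706465974 + 4016246*I*√1787 ≈ 5.0507e+12 + 1.6978e+8*I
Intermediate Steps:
C(j, y) = √(j + y)
w(O) = 3 + O
x = 1257569 (x = 1213804 + 43765 = 1257569)
(w(-990) + 4017233)*(x + C(451, -2238)) = ((3 - 990) + 4017233)*(1257569 + √(451 - 2238)) = (-987 + 4017233)*(1257569 + √(-1787)) = 4016246*(1257569 + I*√1787) = 5050706465974 + 4016246*I*√1787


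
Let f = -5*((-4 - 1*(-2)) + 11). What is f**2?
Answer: 2025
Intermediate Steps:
f = -45 (f = -5*((-4 + 2) + 11) = -5*(-2 + 11) = -5*9 = -45)
f**2 = (-45)**2 = 2025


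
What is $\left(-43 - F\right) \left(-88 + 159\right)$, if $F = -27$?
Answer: $-1136$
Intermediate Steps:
$\left(-43 - F\right) \left(-88 + 159\right) = \left(-43 - -27\right) \left(-88 + 159\right) = \left(-43 + 27\right) 71 = \left(-16\right) 71 = -1136$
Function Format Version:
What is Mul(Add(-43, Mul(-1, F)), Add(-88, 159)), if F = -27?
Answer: -1136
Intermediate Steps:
Mul(Add(-43, Mul(-1, F)), Add(-88, 159)) = Mul(Add(-43, Mul(-1, -27)), Add(-88, 159)) = Mul(Add(-43, 27), 71) = Mul(-16, 71) = -1136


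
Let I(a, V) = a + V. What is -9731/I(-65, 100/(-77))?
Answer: 749287/5105 ≈ 146.78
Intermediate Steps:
I(a, V) = V + a
-9731/I(-65, 100/(-77)) = -9731/(100/(-77) - 65) = -9731/(100*(-1/77) - 65) = -9731/(-100/77 - 65) = -9731/(-5105/77) = -9731*(-77/5105) = 749287/5105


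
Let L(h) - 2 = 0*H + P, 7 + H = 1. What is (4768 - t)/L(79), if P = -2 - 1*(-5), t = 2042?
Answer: 2726/5 ≈ 545.20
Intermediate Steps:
H = -6 (H = -7 + 1 = -6)
P = 3 (P = -2 + 5 = 3)
L(h) = 5 (L(h) = 2 + (0*(-6) + 3) = 2 + (0 + 3) = 2 + 3 = 5)
(4768 - t)/L(79) = (4768 - 1*2042)/5 = (4768 - 2042)*(⅕) = 2726*(⅕) = 2726/5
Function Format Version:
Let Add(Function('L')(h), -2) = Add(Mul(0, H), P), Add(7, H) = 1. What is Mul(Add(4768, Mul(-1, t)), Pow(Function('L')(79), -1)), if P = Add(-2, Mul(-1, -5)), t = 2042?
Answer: Rational(2726, 5) ≈ 545.20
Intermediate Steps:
H = -6 (H = Add(-7, 1) = -6)
P = 3 (P = Add(-2, 5) = 3)
Function('L')(h) = 5 (Function('L')(h) = Add(2, Add(Mul(0, -6), 3)) = Add(2, Add(0, 3)) = Add(2, 3) = 5)
Mul(Add(4768, Mul(-1, t)), Pow(Function('L')(79), -1)) = Mul(Add(4768, Mul(-1, 2042)), Pow(5, -1)) = Mul(Add(4768, -2042), Rational(1, 5)) = Mul(2726, Rational(1, 5)) = Rational(2726, 5)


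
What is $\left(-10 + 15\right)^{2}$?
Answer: $25$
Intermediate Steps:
$\left(-10 + 15\right)^{2} = 5^{2} = 25$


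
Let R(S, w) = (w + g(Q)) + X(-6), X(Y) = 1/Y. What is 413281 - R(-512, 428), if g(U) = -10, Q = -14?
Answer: 2477179/6 ≈ 4.1286e+5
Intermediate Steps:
X(Y) = 1/Y
R(S, w) = -61/6 + w (R(S, w) = (w - 10) + 1/(-6) = (-10 + w) - ⅙ = -61/6 + w)
413281 - R(-512, 428) = 413281 - (-61/6 + 428) = 413281 - 1*2507/6 = 413281 - 2507/6 = 2477179/6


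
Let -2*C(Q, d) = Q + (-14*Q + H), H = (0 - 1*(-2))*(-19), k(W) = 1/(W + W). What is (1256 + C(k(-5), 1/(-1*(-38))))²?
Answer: 649587169/400 ≈ 1.6240e+6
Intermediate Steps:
k(W) = 1/(2*W)
H = -38 (H = (0 + 2)*(-19) = 2*(-19) = -38)
C(Q, d) = 19 + 13*Q/2 (C(Q, d) = -(Q + (-14*Q - 38))/2 = -(Q + (-38 - 14*Q))/2 = -(-38 - 13*Q)/2 = 19 + 13*Q/2)
(1256 + C(k(-5), 1/(-1*(-38))))² = (1256 + (19 + 13*((½)/(-5))/2))² = (1256 + (19 + 13*((½)*(-⅕))/2))² = (1256 + (19 + (13/2)*(-⅒)))² = (1256 + (19 - 13/20))² = (1256 + 367/20)² = (25487/20)² = 649587169/400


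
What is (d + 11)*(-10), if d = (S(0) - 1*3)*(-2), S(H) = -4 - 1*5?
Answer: -350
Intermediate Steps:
S(H) = -9 (S(H) = -4 - 5 = -9)
d = 24 (d = (-9 - 1*3)*(-2) = (-9 - 3)*(-2) = -12*(-2) = 24)
(d + 11)*(-10) = (24 + 11)*(-10) = 35*(-10) = -350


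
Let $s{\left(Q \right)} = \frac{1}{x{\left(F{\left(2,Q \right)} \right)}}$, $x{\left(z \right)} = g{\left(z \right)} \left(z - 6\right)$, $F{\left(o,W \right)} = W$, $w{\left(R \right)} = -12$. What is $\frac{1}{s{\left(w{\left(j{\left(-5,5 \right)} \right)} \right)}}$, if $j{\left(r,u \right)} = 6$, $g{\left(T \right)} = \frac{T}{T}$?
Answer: $-18$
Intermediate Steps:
$g{\left(T \right)} = 1$
$x{\left(z \right)} = -6 + z$ ($x{\left(z \right)} = 1 \left(z - 6\right) = 1 \left(-6 + z\right) = -6 + z$)
$s{\left(Q \right)} = \frac{1}{-6 + Q}$
$\frac{1}{s{\left(w{\left(j{\left(-5,5 \right)} \right)} \right)}} = \frac{1}{\frac{1}{-6 - 12}} = \frac{1}{\frac{1}{-18}} = \frac{1}{- \frac{1}{18}} = -18$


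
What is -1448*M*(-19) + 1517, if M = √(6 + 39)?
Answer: 1517 + 82536*√5 ≈ 1.8607e+5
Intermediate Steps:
M = 3*√5 (M = √45 = 3*√5 ≈ 6.7082)
-1448*M*(-19) + 1517 = -1448*3*√5*(-19) + 1517 = -(-82536)*√5 + 1517 = 82536*√5 + 1517 = 1517 + 82536*√5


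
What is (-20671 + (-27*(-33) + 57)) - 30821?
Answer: -50544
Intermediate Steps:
(-20671 + (-27*(-33) + 57)) - 30821 = (-20671 + (891 + 57)) - 30821 = (-20671 + 948) - 30821 = -19723 - 30821 = -50544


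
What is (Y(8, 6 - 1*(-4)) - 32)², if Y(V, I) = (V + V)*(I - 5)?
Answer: 2304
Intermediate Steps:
Y(V, I) = 2*V*(-5 + I) (Y(V, I) = (2*V)*(-5 + I) = 2*V*(-5 + I))
(Y(8, 6 - 1*(-4)) - 32)² = (2*8*(-5 + (6 - 1*(-4))) - 32)² = (2*8*(-5 + (6 + 4)) - 32)² = (2*8*(-5 + 10) - 32)² = (2*8*5 - 32)² = (80 - 32)² = 48² = 2304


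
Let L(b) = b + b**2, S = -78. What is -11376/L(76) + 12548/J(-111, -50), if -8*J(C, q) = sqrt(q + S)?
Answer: -2844/1463 + 6274*I*sqrt(2) ≈ -1.944 + 8872.8*I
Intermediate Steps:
J(C, q) = -sqrt(-78 + q)/8 (J(C, q) = -sqrt(q - 78)/8 = -sqrt(-78 + q)/8)
-11376/L(76) + 12548/J(-111, -50) = -11376*1/(76*(1 + 76)) + 12548/((-sqrt(-78 - 50)/8)) = -11376/(76*77) + 12548/((-I*sqrt(2))) = -11376/5852 + 12548/((-I*sqrt(2))) = -11376*1/5852 + 12548/((-I*sqrt(2))) = -2844/1463 + 12548*(I*sqrt(2)/2) = -2844/1463 + 6274*I*sqrt(2)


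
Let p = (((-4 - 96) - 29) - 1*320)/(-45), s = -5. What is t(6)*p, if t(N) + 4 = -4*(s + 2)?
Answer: 3592/45 ≈ 79.822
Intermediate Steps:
t(N) = 8 (t(N) = -4 - 4*(-5 + 2) = -4 - 4*(-3) = -4 + 12 = 8)
p = 449/45 (p = ((-100 - 29) - 320)*(-1/45) = (-129 - 320)*(-1/45) = -449*(-1/45) = 449/45 ≈ 9.9778)
t(6)*p = 8*(449/45) = 3592/45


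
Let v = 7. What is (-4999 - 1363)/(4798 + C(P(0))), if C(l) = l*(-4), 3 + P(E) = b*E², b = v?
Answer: -3181/2405 ≈ -1.3227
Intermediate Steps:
b = 7
P(E) = -3 + 7*E²
C(l) = -4*l
(-4999 - 1363)/(4798 + C(P(0))) = (-4999 - 1363)/(4798 - 4*(-3 + 7*0²)) = -6362/(4798 - 4*(-3 + 7*0)) = -6362/(4798 - 4*(-3 + 0)) = -6362/(4798 - 4*(-3)) = -6362/(4798 + 12) = -6362/4810 = -6362*1/4810 = -3181/2405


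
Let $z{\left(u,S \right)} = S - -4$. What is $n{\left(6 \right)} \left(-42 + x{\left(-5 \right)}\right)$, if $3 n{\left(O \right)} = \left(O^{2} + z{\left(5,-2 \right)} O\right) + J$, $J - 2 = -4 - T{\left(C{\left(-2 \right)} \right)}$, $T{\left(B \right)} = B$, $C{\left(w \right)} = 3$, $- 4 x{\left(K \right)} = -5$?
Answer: $- \frac{7009}{12} \approx -584.08$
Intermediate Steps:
$x{\left(K \right)} = \frac{5}{4}$ ($x{\left(K \right)} = \left(- \frac{1}{4}\right) \left(-5\right) = \frac{5}{4}$)
$z{\left(u,S \right)} = 4 + S$ ($z{\left(u,S \right)} = S + 4 = 4 + S$)
$J = -5$ ($J = 2 - 7 = -5$)
$n{\left(O \right)} = - \frac{5}{3} + \frac{O^{2}}{3} + \frac{2 O}{3}$ ($n{\left(O \right)} = \frac{\left(O^{2} + \left(4 - 2\right) O\right) - 5}{3} = \frac{\left(O^{2} + 2 O\right) - 5}{3} = \frac{-5 + O^{2} + 2 O}{3} = - \frac{5}{3} + \frac{O^{2}}{3} + \frac{2 O}{3}$)
$n{\left(6 \right)} \left(-42 + x{\left(-5 \right)}\right) = \left(- \frac{5}{3} + \frac{6^{2}}{3} + \frac{2}{3} \cdot 6\right) \left(-42 + \frac{5}{4}\right) = \left(- \frac{5}{3} + \frac{1}{3} \cdot 36 + 4\right) \left(- \frac{163}{4}\right) = \left(- \frac{5}{3} + 12 + 4\right) \left(- \frac{163}{4}\right) = \frac{43}{3} \left(- \frac{163}{4}\right) = - \frac{7009}{12}$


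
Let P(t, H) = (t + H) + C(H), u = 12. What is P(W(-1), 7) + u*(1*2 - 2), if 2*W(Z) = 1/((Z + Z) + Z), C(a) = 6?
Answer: 77/6 ≈ 12.833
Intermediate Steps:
W(Z) = 1/(6*Z) (W(Z) = 1/(2*((Z + Z) + Z)) = 1/(2*(2*Z + Z)) = 1/(2*((3*Z))) = (1/(3*Z))/2 = 1/(6*Z))
P(t, H) = 6 + H + t (P(t, H) = (t + H) + 6 = (H + t) + 6 = 6 + H + t)
P(W(-1), 7) + u*(1*2 - 2) = (6 + 7 + (⅙)/(-1)) + 12*(1*2 - 2) = (6 + 7 + (⅙)*(-1)) + 12*(2 - 2) = (6 + 7 - ⅙) + 12*0 = 77/6 + 0 = 77/6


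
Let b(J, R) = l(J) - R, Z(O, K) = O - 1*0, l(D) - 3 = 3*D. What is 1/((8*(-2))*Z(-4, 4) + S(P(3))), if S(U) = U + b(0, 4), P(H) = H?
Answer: 1/66 ≈ 0.015152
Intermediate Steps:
l(D) = 3 + 3*D
Z(O, K) = O (Z(O, K) = O + 0 = O)
b(J, R) = 3 - R + 3*J (b(J, R) = (3 + 3*J) - R = 3 - R + 3*J)
S(U) = -1 + U (S(U) = U + (3 - 1*4 + 3*0) = U + (3 - 4 + 0) = U - 1 = -1 + U)
1/((8*(-2))*Z(-4, 4) + S(P(3))) = 1/((8*(-2))*(-4) + (-1 + 3)) = 1/(-16*(-4) + 2) = 1/(64 + 2) = 1/66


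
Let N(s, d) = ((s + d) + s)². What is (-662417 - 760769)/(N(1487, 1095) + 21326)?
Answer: -1423186/16578087 ≈ -0.085847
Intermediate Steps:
N(s, d) = (d + 2*s)² (N(s, d) = ((d + s) + s)² = (d + 2*s)²)
(-662417 - 760769)/(N(1487, 1095) + 21326) = (-662417 - 760769)/((1095 + 2*1487)² + 21326) = -1423186/((1095 + 2974)² + 21326) = -1423186/(4069² + 21326) = -1423186/(16556761 + 21326) = -1423186/16578087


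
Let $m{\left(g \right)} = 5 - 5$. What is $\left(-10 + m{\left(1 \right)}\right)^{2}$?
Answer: $100$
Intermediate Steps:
$m{\left(g \right)} = 0$
$\left(-10 + m{\left(1 \right)}\right)^{2} = \left(-10 + 0\right)^{2} = \left(-10\right)^{2} = 100$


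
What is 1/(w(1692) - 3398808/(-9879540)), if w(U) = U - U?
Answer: 823295/283234 ≈ 2.9068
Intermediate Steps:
w(U) = 0
1/(w(1692) - 3398808/(-9879540)) = 1/(0 - 3398808/(-9879540)) = 1/(0 - 3398808*(-1/9879540)) = 1/(0 + 283234/823295) = 1/(283234/823295) = 823295/283234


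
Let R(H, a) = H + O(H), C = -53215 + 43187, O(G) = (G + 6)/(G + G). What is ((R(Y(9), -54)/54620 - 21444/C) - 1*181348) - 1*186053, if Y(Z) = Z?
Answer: -301852714835207/821594040 ≈ -3.6740e+5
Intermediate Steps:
O(G) = (6 + G)/(2*G) (O(G) = (6 + G)/((2*G)) = (6 + G)*(1/(2*G)) = (6 + G)/(2*G))
C = -10028
R(H, a) = H + (6 + H)/(2*H)
((R(Y(9), -54)/54620 - 21444/C) - 1*181348) - 1*186053 = (((½ + 9 + 3/9)/54620 - 21444/(-10028)) - 1*181348) - 1*186053 = (((½ + 9 + 3*(⅑))*(1/54620) - 21444*(-1/10028)) - 181348) - 186053 = (((½ + 9 + ⅓)*(1/54620) + 5361/2507) - 181348) - 186053 = (((59/6)*(1/54620) + 5361/2507) - 181348) - 186053 = ((59/327720 + 5361/2507) - 181348) - 186053 = (1757054833/821594040 - 181348) - 186053 = -148992678911087/821594040 - 186053 = -301852714835207/821594040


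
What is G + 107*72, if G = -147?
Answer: 7557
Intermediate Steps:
G + 107*72 = -147 + 107*72 = -147 + 7704 = 7557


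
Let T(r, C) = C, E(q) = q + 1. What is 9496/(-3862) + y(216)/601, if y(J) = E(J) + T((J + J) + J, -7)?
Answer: -2448038/1160531 ≈ -2.1094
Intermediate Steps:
E(q) = 1 + q
y(J) = -6 + J (y(J) = (1 + J) - 7 = -6 + J)
9496/(-3862) + y(216)/601 = 9496/(-3862) + (-6 + 216)/601 = 9496*(-1/3862) + 210*(1/601) = -4748/1931 + 210/601 = -2448038/1160531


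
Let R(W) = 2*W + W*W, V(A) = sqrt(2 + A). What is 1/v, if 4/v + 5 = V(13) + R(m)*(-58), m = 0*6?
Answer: -5/4 + sqrt(15)/4 ≈ -0.28175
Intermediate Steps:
m = 0
R(W) = W**2 + 2*W (R(W) = 2*W + W**2 = W**2 + 2*W)
v = 4/(-5 + sqrt(15)) (v = 4/(-5 + (sqrt(2 + 13) + (0*(2 + 0))*(-58))) = 4/(-5 + (sqrt(15) + (0*2)*(-58))) = 4/(-5 + (sqrt(15) + 0*(-58))) = 4/(-5 + (sqrt(15) + 0)) = 4/(-5 + sqrt(15)) ≈ -3.5492)
1/v = 1/(-2 - 2*sqrt(15)/5)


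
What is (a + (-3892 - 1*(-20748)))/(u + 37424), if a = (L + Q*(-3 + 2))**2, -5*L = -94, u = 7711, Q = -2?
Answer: 48024/125375 ≈ 0.38304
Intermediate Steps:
L = 94/5 (L = -1/5*(-94) = 94/5 ≈ 18.800)
a = 10816/25 (a = (94/5 - 2*(-3 + 2))**2 = (94/5 - 2*(-1))**2 = (94/5 + 2)**2 = (104/5)**2 = 10816/25 ≈ 432.64)
(a + (-3892 - 1*(-20748)))/(u + 37424) = (10816/25 + (-3892 - 1*(-20748)))/(7711 + 37424) = (10816/25 + (-3892 + 20748))/45135 = (10816/25 + 16856)*(1/45135) = (432216/25)*(1/45135) = 48024/125375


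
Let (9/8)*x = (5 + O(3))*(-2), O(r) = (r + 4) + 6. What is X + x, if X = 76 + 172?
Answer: 216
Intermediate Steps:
O(r) = 10 + r (O(r) = (4 + r) + 6 = 10 + r)
x = -32 (x = 8*((5 + (10 + 3))*(-2))/9 = 8*((5 + 13)*(-2))/9 = 8*(18*(-2))/9 = (8/9)*(-36) = -32)
X = 248
X + x = 248 - 32 = 216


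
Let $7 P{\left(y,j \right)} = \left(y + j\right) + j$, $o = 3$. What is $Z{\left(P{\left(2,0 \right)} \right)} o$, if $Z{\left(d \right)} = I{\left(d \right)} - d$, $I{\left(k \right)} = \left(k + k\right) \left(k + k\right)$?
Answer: $\frac{6}{49} \approx 0.12245$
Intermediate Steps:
$I{\left(k \right)} = 4 k^{2}$ ($I{\left(k \right)} = 2 k 2 k = 4 k^{2}$)
$P{\left(y,j \right)} = \frac{y}{7} + \frac{2 j}{7}$ ($P{\left(y,j \right)} = \frac{\left(y + j\right) + j}{7} = \frac{\left(j + y\right) + j}{7} = \frac{y + 2 j}{7} = \frac{y}{7} + \frac{2 j}{7}$)
$Z{\left(d \right)} = - d + 4 d^{2}$ ($Z{\left(d \right)} = 4 d^{2} - d = - d + 4 d^{2}$)
$Z{\left(P{\left(2,0 \right)} \right)} o = \left(\frac{1}{7} \cdot 2 + \frac{2}{7} \cdot 0\right) \left(-1 + 4 \left(\frac{1}{7} \cdot 2 + \frac{2}{7} \cdot 0\right)\right) 3 = \left(\frac{2}{7} + 0\right) \left(-1 + 4 \left(\frac{2}{7} + 0\right)\right) 3 = \frac{2 \left(-1 + 4 \cdot \frac{2}{7}\right)}{7} \cdot 3 = \frac{2 \left(-1 + \frac{8}{7}\right)}{7} \cdot 3 = \frac{2}{7} \cdot \frac{1}{7} \cdot 3 = \frac{2}{49} \cdot 3 = \frac{6}{49}$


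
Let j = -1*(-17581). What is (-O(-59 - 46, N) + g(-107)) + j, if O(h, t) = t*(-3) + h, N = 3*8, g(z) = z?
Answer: 17651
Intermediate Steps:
N = 24
O(h, t) = h - 3*t (O(h, t) = -3*t + h = h - 3*t)
j = 17581
(-O(-59 - 46, N) + g(-107)) + j = (-((-59 - 46) - 3*24) - 107) + 17581 = (-(-105 - 72) - 107) + 17581 = (-1*(-177) - 107) + 17581 = (177 - 107) + 17581 = 70 + 17581 = 17651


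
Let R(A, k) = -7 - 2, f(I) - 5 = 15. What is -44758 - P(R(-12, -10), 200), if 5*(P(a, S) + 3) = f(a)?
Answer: -44759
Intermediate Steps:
f(I) = 20 (f(I) = 5 + 15 = 20)
R(A, k) = -9
P(a, S) = 1 (P(a, S) = -3 + (⅕)*20 = -3 + 4 = 1)
-44758 - P(R(-12, -10), 200) = -44758 - 1*1 = -44758 - 1 = -44759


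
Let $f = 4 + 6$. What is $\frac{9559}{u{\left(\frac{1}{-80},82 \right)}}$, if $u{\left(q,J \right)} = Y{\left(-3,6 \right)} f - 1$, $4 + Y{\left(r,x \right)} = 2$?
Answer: $- \frac{9559}{21} \approx -455.19$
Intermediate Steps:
$f = 10$
$Y{\left(r,x \right)} = -2$ ($Y{\left(r,x \right)} = -4 + 2 = -2$)
$u{\left(q,J \right)} = -21$ ($u{\left(q,J \right)} = \left(-2\right) 10 - 1 = -20 - 1 = -21$)
$\frac{9559}{u{\left(\frac{1}{-80},82 \right)}} = \frac{9559}{-21} = 9559 \left(- \frac{1}{21}\right) = - \frac{9559}{21}$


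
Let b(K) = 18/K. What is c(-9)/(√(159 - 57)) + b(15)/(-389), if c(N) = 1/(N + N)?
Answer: -6/1945 - √102/1836 ≈ -0.0085856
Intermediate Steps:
c(N) = 1/(2*N)
c(-9)/(√(159 - 57)) + b(15)/(-389) = ((½)/(-9))/(√(159 - 57)) + (18/15)/(-389) = ((½)*(-⅑))/(√102) + (18*(1/15))*(-1/389) = -√102/1836 + (6/5)*(-1/389) = -√102/1836 - 6/1945 = -6/1945 - √102/1836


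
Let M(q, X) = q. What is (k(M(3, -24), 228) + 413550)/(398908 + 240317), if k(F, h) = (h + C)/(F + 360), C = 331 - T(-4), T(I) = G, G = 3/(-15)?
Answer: 250198682/386731125 ≈ 0.64696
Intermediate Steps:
G = -⅕ (G = 3*(-1/15) = -⅕ ≈ -0.20000)
T(I) = -⅕
C = 1656/5 (C = 331 - 1*(-⅕) = 331 + ⅕ = 1656/5 ≈ 331.20)
k(F, h) = (1656/5 + h)/(360 + F) (k(F, h) = (h + 1656/5)/(F + 360) = (1656/5 + h)/(360 + F))
(k(M(3, -24), 228) + 413550)/(398908 + 240317) = ((1656/5 + 228)/(360 + 3) + 413550)/(398908 + 240317) = ((2796/5)/363 + 413550)/639225 = ((1/363)*(2796/5) + 413550)*(1/639225) = (932/605 + 413550)*(1/639225) = (250198682/605)*(1/639225) = 250198682/386731125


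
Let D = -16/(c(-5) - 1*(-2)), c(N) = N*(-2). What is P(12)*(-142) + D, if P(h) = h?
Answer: -5116/3 ≈ -1705.3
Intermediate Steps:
c(N) = -2*N
D = -4/3 (D = -16/(-2*(-5) - 1*(-2)) = -16/(10 + 2) = -16/12 = -16*1/12 = -4/3 ≈ -1.3333)
P(12)*(-142) + D = 12*(-142) - 4/3 = -1704 - 4/3 = -5116/3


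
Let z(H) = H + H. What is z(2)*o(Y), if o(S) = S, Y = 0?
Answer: 0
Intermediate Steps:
z(H) = 2*H
z(2)*o(Y) = (2*2)*0 = 4*0 = 0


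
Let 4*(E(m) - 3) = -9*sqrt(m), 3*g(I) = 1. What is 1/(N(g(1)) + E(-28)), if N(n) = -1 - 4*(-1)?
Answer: 8/237 + 2*I*sqrt(7)/79 ≈ 0.033755 + 0.066981*I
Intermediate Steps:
g(I) = 1/3 (g(I) = (1/3)*1 = 1/3)
E(m) = 3 - 9*sqrt(m)/4 (E(m) = 3 + (-9*sqrt(m))/4 = 3 - 9*sqrt(m)/4)
N(n) = 3 (N(n) = -1 + 4 = 3)
1/(N(g(1)) + E(-28)) = 1/(3 + (3 - 9*I*sqrt(7)/2)) = 1/(6 - 9*I*sqrt(7)/2)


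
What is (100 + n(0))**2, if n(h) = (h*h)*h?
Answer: 10000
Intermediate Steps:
n(h) = h**3 (n(h) = h**2*h = h**3)
(100 + n(0))**2 = (100 + 0**3)**2 = (100 + 0)**2 = 100**2 = 10000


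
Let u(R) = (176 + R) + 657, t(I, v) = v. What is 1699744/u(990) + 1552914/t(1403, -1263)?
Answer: -228061850/767483 ≈ -297.16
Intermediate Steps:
u(R) = 833 + R
1699744/u(990) + 1552914/t(1403, -1263) = 1699744/(833 + 990) + 1552914/(-1263) = 1699744/1823 + 1552914*(-1/1263) = 1699744*(1/1823) - 517638/421 = 1699744/1823 - 517638/421 = -228061850/767483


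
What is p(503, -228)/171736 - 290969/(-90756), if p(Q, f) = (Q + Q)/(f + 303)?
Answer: 39039898066/12176619075 ≈ 3.2061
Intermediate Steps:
p(Q, f) = 2*Q/(303 + f) (p(Q, f) = (2*Q)/(303 + f) = 2*Q/(303 + f))
p(503, -228)/171736 - 290969/(-90756) = (2*503/(303 - 228))/171736 - 290969/(-90756) = (2*503/75)*(1/171736) - 290969*(-1/90756) = (2*503*(1/75))*(1/171736) + 290969/90756 = (1006/75)*(1/171736) + 290969/90756 = 503/6440100 + 290969/90756 = 39039898066/12176619075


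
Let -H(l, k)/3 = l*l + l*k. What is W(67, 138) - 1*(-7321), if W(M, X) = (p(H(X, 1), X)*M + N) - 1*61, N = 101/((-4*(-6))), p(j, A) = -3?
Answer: 169517/24 ≈ 7063.2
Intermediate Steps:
H(l, k) = -3*l² - 3*k*l (H(l, k) = -3*(l*l + l*k) = -3*(l² + k*l) = -3*l² - 3*k*l)
N = 101/24 ≈ 4.2083
W(M, X) = -1363/24 - 3*M (W(M, X) = (-3*M + 101/24) - 1*61 = (101/24 - 3*M) - 61 = -1363/24 - 3*M)
W(67, 138) - 1*(-7321) = (-1363/24 - 3*67) - 1*(-7321) = (-1363/24 - 201) + 7321 = -6187/24 + 7321 = 169517/24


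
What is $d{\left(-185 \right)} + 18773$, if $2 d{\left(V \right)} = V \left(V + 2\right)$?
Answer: $\frac{71401}{2} \approx 35701.0$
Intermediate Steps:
$d{\left(V \right)} = \frac{V \left(2 + V\right)}{2}$ ($d{\left(V \right)} = \frac{V \left(V + 2\right)}{2} = \frac{V \left(2 + V\right)}{2}$)
$d{\left(-185 \right)} + 18773 = \frac{1}{2} \left(-185\right) \left(2 - 185\right) + 18773 = \frac{1}{2} \left(-185\right) \left(-183\right) + 18773 = \frac{33855}{2} + 18773 = \frac{71401}{2}$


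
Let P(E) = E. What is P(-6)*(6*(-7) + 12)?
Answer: 180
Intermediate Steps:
P(-6)*(6*(-7) + 12) = -6*(6*(-7) + 12) = -6*(-42 + 12) = -6*(-30) = 180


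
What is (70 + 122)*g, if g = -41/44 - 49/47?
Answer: -195984/517 ≈ -379.08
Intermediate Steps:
g = -4083/2068 (g = -41*1/44 - 49*1/47 = -41/44 - 49/47 = -4083/2068 ≈ -1.9744)
(70 + 122)*g = (70 + 122)*(-4083/2068) = 192*(-4083/2068) = -195984/517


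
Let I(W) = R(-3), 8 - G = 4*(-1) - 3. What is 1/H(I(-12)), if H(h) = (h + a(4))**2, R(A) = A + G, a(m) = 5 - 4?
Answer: 1/169 ≈ 0.0059172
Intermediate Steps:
G = 15 (G = 8 - (4*(-1) - 3) = 8 - (-4 - 3) = 8 - 1*(-7) = 8 + 7 = 15)
a(m) = 1
R(A) = 15 + A (R(A) = A + 15 = 15 + A)
I(W) = 12 (I(W) = 15 - 3 = 12)
H(h) = (1 + h)**2 (H(h) = (h + 1)**2 = (1 + h)**2)
1/H(I(-12)) = 1/((1 + 12)**2) = 1/(13**2) = 1/169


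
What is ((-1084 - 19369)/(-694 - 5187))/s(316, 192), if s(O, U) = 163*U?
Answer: 20453/184051776 ≈ 0.00011113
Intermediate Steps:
((-1084 - 19369)/(-694 - 5187))/s(316, 192) = ((-1084 - 19369)/(-694 - 5187))/((163*192)) = -20453/(-5881)/31296 = -20453*(-1/5881)*(1/31296) = (20453/5881)*(1/31296) = 20453/184051776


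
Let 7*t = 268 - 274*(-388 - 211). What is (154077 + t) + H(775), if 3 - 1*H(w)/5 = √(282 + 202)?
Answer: 1242268/7 ≈ 1.7747e+5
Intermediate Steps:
H(w) = -95 (H(w) = 15 - 5*√(282 + 202) = 15 - 5*√484 = 15 - 5*22 = 15 - 110 = -95)
t = 164394/7 (t = (268 - 274*(-388 - 211))/7 = (268 - 274*(-599))/7 = (268 + 164126)/7 = (⅐)*164394 = 164394/7 ≈ 23485.)
(154077 + t) + H(775) = (154077 + 164394/7) - 95 = 1242933/7 - 95 = 1242268/7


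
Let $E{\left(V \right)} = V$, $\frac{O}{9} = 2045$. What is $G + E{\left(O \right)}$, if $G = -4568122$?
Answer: $-4549717$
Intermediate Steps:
$O = 18405$ ($O = 9 \cdot 2045 = 18405$)
$G + E{\left(O \right)} = -4568122 + 18405 = -4549717$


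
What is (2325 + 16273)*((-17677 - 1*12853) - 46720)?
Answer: -1436695500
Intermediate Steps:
(2325 + 16273)*((-17677 - 1*12853) - 46720) = 18598*((-17677 - 12853) - 46720) = 18598*(-30530 - 46720) = 18598*(-77250) = -1436695500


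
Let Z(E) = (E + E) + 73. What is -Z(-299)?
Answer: 525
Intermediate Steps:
Z(E) = 73 + 2*E (Z(E) = 2*E + 73 = 73 + 2*E)
-Z(-299) = -(73 + 2*(-299)) = -(73 - 598) = -1*(-525) = 525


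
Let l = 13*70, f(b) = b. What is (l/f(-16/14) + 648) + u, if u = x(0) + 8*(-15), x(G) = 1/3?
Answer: -3215/12 ≈ -267.92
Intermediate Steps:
x(G) = ⅓
l = 910
u = -359/3 (u = ⅓ + 8*(-15) = ⅓ - 120 = -359/3 ≈ -119.67)
(l/f(-16/14) + 648) + u = (910/((-16/14)) + 648) - 359/3 = (910/((-16*1/14)) + 648) - 359/3 = (910/(-8/7) + 648) - 359/3 = (910*(-7/8) + 648) - 359/3 = (-3185/4 + 648) - 359/3 = -593/4 - 359/3 = -3215/12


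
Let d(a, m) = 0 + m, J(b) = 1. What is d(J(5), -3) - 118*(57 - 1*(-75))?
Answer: -15579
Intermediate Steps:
d(a, m) = m
d(J(5), -3) - 118*(57 - 1*(-75)) = -3 - 118*(57 - 1*(-75)) = -3 - 118*(57 + 75) = -3 - 118*132 = -3 - 15576 = -15579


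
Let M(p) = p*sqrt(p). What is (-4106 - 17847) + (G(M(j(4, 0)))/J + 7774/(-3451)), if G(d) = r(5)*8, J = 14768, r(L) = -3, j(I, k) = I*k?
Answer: -139866957495/6370546 ≈ -21955.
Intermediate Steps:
M(p) = p**(3/2)
G(d) = -24 (G(d) = -3*8 = -24)
(-4106 - 17847) + (G(M(j(4, 0)))/J + 7774/(-3451)) = (-4106 - 17847) + (-24/14768 + 7774/(-3451)) = -21953 + (-24*1/14768 + 7774*(-1/3451)) = -21953 + (-3/1846 - 7774/3451) = -21953 - 14361157/6370546 = -139866957495/6370546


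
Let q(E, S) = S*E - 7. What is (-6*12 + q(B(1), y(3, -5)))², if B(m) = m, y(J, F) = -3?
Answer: 6724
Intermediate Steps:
q(E, S) = -7 + E*S (q(E, S) = E*S - 7 = -7 + E*S)
(-6*12 + q(B(1), y(3, -5)))² = (-6*12 + (-7 + 1*(-3)))² = (-72 + (-7 - 3))² = (-72 - 10)² = (-82)² = 6724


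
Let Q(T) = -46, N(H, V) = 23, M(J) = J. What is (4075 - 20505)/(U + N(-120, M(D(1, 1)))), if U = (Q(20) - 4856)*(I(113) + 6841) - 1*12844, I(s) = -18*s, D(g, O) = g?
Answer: 3286/4715347 ≈ 0.00069687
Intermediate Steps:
U = -23576758 (U = (-46 - 4856)*(-18*113 + 6841) - 1*12844 = -4902*(-2034 + 6841) - 12844 = -4902*4807 - 12844 = -23563914 - 12844 = -23576758)
(4075 - 20505)/(U + N(-120, M(D(1, 1)))) = (4075 - 20505)/(-23576758 + 23) = -16430/(-23576735) = -16430*(-1/23576735) = 3286/4715347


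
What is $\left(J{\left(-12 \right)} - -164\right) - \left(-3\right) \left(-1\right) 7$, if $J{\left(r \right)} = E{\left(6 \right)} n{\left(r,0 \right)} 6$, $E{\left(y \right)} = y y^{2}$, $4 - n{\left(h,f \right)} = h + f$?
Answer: $20879$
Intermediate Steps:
$n{\left(h,f \right)} = 4 - f - h$ ($n{\left(h,f \right)} = 4 - \left(h + f\right) = 4 - \left(f + h\right) = 4 - f - h$)
$E{\left(y \right)} = y^{3}$
$J{\left(r \right)} = 5184 - 1296 r$ ($J{\left(r \right)} = 6^{3} \left(4 - 0 - r\right) 6 = 216 \left(4 + 0 - r\right) 6 = 216 \left(4 - r\right) 6 = \left(864 - 216 r\right) 6 = 5184 - 1296 r$)
$\left(J{\left(-12 \right)} - -164\right) - \left(-3\right) \left(-1\right) 7 = \left(\left(5184 - -15552\right) - -164\right) - \left(-3\right) \left(-1\right) 7 = \left(\left(5184 + 15552\right) + 164\right) - 3 \cdot 7 = \left(20736 + 164\right) - 21 = 20900 - 21 = 20879$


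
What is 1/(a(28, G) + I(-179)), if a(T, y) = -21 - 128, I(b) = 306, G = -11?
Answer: 1/157 ≈ 0.0063694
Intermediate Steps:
a(T, y) = -149
1/(a(28, G) + I(-179)) = 1/(-149 + 306) = 1/157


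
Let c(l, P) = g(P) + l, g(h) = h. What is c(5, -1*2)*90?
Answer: 270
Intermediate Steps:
c(l, P) = P + l
c(5, -1*2)*90 = (-1*2 + 5)*90 = (-2 + 5)*90 = 3*90 = 270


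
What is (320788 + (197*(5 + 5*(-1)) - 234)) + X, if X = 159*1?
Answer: 320713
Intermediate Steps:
X = 159
(320788 + (197*(5 + 5*(-1)) - 234)) + X = (320788 + (197*(5 + 5*(-1)) - 234)) + 159 = (320788 + (197*(5 - 5) - 234)) + 159 = (320788 + (197*0 - 234)) + 159 = (320788 + (0 - 234)) + 159 = (320788 - 234) + 159 = 320554 + 159 = 320713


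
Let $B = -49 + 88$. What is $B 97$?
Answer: $3783$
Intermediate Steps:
$B = 39$
$B 97 = 39 \cdot 97 = 3783$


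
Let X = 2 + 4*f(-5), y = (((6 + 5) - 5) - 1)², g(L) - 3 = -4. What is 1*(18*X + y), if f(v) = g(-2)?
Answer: -11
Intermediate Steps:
g(L) = -1 (g(L) = 3 - 4 = -1)
f(v) = -1
y = 25 (y = ((11 - 5) - 1)² = (6 - 1)² = 5² = 25)
X = -2 (X = 2 + 4*(-1) = 2 - 4 = -2)
1*(18*X + y) = 1*(18*(-2) + 25) = 1*(-36 + 25) = 1*(-11) = -11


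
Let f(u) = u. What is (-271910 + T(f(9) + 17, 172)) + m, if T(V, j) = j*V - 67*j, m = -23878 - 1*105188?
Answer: -408028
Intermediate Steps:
m = -129066 (m = -23878 - 105188 = -129066)
T(V, j) = -67*j + V*j (T(V, j) = V*j - 67*j = -67*j + V*j)
(-271910 + T(f(9) + 17, 172)) + m = (-271910 + 172*(-67 + (9 + 17))) - 129066 = (-271910 + 172*(-67 + 26)) - 129066 = (-271910 + 172*(-41)) - 129066 = (-271910 - 7052) - 129066 = -278962 - 129066 = -408028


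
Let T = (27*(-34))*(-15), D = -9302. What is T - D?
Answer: 23072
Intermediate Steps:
T = 13770 (T = -918*(-15) = 13770)
T - D = 13770 - 1*(-9302) = 13770 + 9302 = 23072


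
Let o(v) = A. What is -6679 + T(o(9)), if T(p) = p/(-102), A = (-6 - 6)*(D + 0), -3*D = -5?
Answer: -340619/51 ≈ -6678.8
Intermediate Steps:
D = 5/3 (D = -1/3*(-5) = 5/3 ≈ 1.6667)
A = -20 (A = (-6 - 6)*(5/3 + 0) = -12*5/3 = -20)
o(v) = -20
T(p) = -p/102 (T(p) = p*(-1/102) = -p/102)
-6679 + T(o(9)) = -6679 - 1/102*(-20) = -6679 + 10/51 = -340619/51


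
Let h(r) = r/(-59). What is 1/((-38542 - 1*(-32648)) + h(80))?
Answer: -59/347826 ≈ -0.00016963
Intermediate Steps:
h(r) = -r/59 (h(r) = r*(-1/59) = -r/59)
1/((-38542 - 1*(-32648)) + h(80)) = 1/((-38542 - 1*(-32648)) - 1/59*80) = 1/((-38542 + 32648) - 80/59) = 1/(-5894 - 80/59) = 1/(-347826/59) = -59/347826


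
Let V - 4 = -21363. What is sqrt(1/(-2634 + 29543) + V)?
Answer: I*sqrt(15465929720970)/26909 ≈ 146.15*I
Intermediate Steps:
V = -21359 (V = 4 - 21363 = -21359)
sqrt(1/(-2634 + 29543) + V) = sqrt(1/(-2634 + 29543) - 21359) = sqrt(1/26909 - 21359) = sqrt(-574749330/26909) = I*sqrt(15465929720970)/26909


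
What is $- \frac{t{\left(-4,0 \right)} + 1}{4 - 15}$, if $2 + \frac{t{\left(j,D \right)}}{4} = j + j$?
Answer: $- \frac{39}{11} \approx -3.5455$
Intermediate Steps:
$t{\left(j,D \right)} = -8 + 8 j$ ($t{\left(j,D \right)} = -8 + 4 \left(j + j\right) = -8 + 4 \cdot 2 j = -8 + 8 j$)
$- \frac{t{\left(-4,0 \right)} + 1}{4 - 15} = - \frac{\left(-8 + 8 \left(-4\right)\right) + 1}{4 - 15} = - \frac{\left(-8 - 32\right) + 1}{-11} = - \frac{\left(-40 + 1\right) \left(-1\right)}{11} = - \frac{\left(-39\right) \left(-1\right)}{11} = \left(-1\right) \frac{39}{11} = - \frac{39}{11}$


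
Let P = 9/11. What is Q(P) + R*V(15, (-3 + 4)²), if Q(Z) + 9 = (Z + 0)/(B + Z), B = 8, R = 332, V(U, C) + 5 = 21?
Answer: 514400/97 ≈ 5303.1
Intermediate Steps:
V(U, C) = 16 (V(U, C) = -5 + 21 = 16)
P = 9/11 (P = 9*(1/11) = 9/11 ≈ 0.81818)
Q(Z) = -9 + Z/(8 + Z) (Q(Z) = -9 + (Z + 0)/(8 + Z) = -9 + Z/(8 + Z))
Q(P) + R*V(15, (-3 + 4)²) = 8*(-9 - 1*9/11)/(8 + 9/11) + 332*16 = 8*(-9 - 9/11)/(97/11) + 5312 = 8*(11/97)*(-108/11) + 5312 = -864/97 + 5312 = 514400/97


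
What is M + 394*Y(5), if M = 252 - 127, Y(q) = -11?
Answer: -4209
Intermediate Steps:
M = 125
M + 394*Y(5) = 125 + 394*(-11) = 125 - 4334 = -4209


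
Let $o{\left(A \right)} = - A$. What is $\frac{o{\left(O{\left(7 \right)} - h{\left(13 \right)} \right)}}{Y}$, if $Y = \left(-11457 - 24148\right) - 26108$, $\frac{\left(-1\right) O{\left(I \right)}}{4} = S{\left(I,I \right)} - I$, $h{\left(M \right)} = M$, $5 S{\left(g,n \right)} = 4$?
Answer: $\frac{59}{308565} \approx 0.00019121$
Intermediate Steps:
$S{\left(g,n \right)} = \frac{4}{5}$ ($S{\left(g,n \right)} = \frac{1}{5} \cdot 4 = \frac{4}{5}$)
$O{\left(I \right)} = - \frac{16}{5} + 4 I$ ($O{\left(I \right)} = - 4 \left(\frac{4}{5} - I\right) = - \frac{16}{5} + 4 I$)
$Y = -61713$ ($Y = -35605 - 26108 = -61713$)
$\frac{o{\left(O{\left(7 \right)} - h{\left(13 \right)} \right)}}{Y} = \frac{\left(-1\right) \left(\left(- \frac{16}{5} + 4 \cdot 7\right) - 13\right)}{-61713} = - (\left(- \frac{16}{5} + 28\right) - 13) \left(- \frac{1}{61713}\right) = - (\frac{124}{5} - 13) \left(- \frac{1}{61713}\right) = \left(-1\right) \frac{59}{5} \left(- \frac{1}{61713}\right) = \left(- \frac{59}{5}\right) \left(- \frac{1}{61713}\right) = \frac{59}{308565}$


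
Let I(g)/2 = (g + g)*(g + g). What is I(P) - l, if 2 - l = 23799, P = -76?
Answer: 70005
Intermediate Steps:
I(g) = 8*g**2 (I(g) = 2*((g + g)*(g + g)) = 2*((2*g)*(2*g)) = 2*(4*g**2) = 8*g**2)
l = -23797 (l = 2 - 1*23799 = 2 - 23799 = -23797)
I(P) - l = 8*(-76)**2 - 1*(-23797) = 8*5776 + 23797 = 46208 + 23797 = 70005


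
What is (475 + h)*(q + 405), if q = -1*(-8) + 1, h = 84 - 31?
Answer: 218592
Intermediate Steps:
h = 53
q = 9 (q = 8 + 1 = 9)
(475 + h)*(q + 405) = (475 + 53)*(9 + 405) = 528*414 = 218592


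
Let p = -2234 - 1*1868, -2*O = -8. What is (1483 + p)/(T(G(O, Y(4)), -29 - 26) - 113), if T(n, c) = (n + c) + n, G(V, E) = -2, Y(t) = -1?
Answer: 2619/172 ≈ 15.227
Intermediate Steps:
O = 4 (O = -½*(-8) = 4)
p = -4102 (p = -2234 - 1868 = -4102)
T(n, c) = c + 2*n (T(n, c) = (c + n) + n = c + 2*n)
(1483 + p)/(T(G(O, Y(4)), -29 - 26) - 113) = (1483 - 4102)/(((-29 - 26) + 2*(-2)) - 113) = -2619/((-55 - 4) - 113) = -2619/(-59 - 113) = -2619/(-172) = -2619*(-1/172) = 2619/172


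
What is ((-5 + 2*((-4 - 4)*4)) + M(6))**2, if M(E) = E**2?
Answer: 1089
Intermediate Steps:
((-5 + 2*((-4 - 4)*4)) + M(6))**2 = ((-5 + 2*((-4 - 4)*4)) + 6**2)**2 = ((-5 + 2*(-8*4)) + 36)**2 = ((-5 + 2*(-32)) + 36)**2 = ((-5 - 64) + 36)**2 = (-69 + 36)**2 = (-33)**2 = 1089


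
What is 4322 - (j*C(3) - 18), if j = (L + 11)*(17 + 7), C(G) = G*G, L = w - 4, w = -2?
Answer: 3260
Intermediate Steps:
L = -6 (L = -2 - 4 = -6)
C(G) = G²
j = 120 (j = (-6 + 11)*(17 + 7) = 5*24 = 120)
4322 - (j*C(3) - 18) = 4322 - (120*3² - 18) = 4322 - (120*9 - 18) = 4322 - (1080 - 18) = 4322 - 1*1062 = 4322 - 1062 = 3260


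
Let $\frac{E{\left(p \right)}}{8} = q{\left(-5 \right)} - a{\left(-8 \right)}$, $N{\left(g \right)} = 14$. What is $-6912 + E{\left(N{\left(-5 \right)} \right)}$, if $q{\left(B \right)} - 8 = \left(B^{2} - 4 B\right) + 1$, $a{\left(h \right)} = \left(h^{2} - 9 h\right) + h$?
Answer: $-7504$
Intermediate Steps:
$a{\left(h \right)} = h^{2} - 8 h$
$q{\left(B \right)} = 9 + B^{2} - 4 B$ ($q{\left(B \right)} = 8 + \left(\left(B^{2} - 4 B\right) + 1\right) = 8 + \left(1 + B^{2} - 4 B\right) = 9 + B^{2} - 4 B$)
$E{\left(p \right)} = -592$ ($E{\left(p \right)} = 8 \left(\left(9 + \left(-5\right)^{2} - -20\right) - - 8 \left(-8 - 8\right)\right) = 8 \left(\left(9 + 25 + 20\right) - \left(-8\right) \left(-16\right)\right) = 8 \left(54 - 128\right) = 8 \left(-74\right) = -592$)
$-6912 + E{\left(N{\left(-5 \right)} \right)} = -6912 - 592 = -7504$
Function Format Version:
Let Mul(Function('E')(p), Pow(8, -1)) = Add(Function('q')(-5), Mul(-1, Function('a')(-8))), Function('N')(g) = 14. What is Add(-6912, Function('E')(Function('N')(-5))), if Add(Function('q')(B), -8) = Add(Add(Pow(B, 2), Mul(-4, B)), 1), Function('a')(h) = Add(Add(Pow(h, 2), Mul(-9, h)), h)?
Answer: -7504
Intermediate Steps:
Function('a')(h) = Add(Pow(h, 2), Mul(-8, h))
Function('q')(B) = Add(9, Pow(B, 2), Mul(-4, B)) (Function('q')(B) = Add(8, Add(Add(Pow(B, 2), Mul(-4, B)), 1)) = Add(8, Add(1, Pow(B, 2), Mul(-4, B))) = Add(9, Pow(B, 2), Mul(-4, B)))
Function('E')(p) = -592 (Function('E')(p) = Mul(8, Add(Add(9, Pow(-5, 2), Mul(-4, -5)), Mul(-1, Mul(-8, Add(-8, -8))))) = Mul(8, Add(Add(9, 25, 20), Mul(-1, Mul(-8, -16)))) = Mul(8, Add(54, Mul(-1, 128))) = Mul(8, Add(54, -128)) = Mul(8, -74) = -592)
Add(-6912, Function('E')(Function('N')(-5))) = Add(-6912, -592) = -7504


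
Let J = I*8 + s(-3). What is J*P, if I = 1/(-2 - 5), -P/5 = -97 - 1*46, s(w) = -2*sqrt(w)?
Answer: -5720/7 - 1430*I*sqrt(3) ≈ -817.14 - 2476.8*I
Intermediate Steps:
P = 715 (P = -5*(-97 - 1*46) = -5*(-97 - 46) = -5*(-143) = 715)
I = -1/7 (I = 1/(-7) = -1/7 ≈ -0.14286)
J = -8/7 - 2*I*sqrt(3) (J = -1/7*8 - 2*I*sqrt(3) = -8/7 - 2*I*sqrt(3) ≈ -1.1429 - 3.4641*I)
J*P = (-8/7 - 2*I*sqrt(3))*715 = -5720/7 - 1430*I*sqrt(3)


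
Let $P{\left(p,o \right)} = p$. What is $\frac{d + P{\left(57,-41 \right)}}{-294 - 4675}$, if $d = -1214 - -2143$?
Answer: $- \frac{986}{4969} \approx -0.19843$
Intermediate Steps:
$d = 929$ ($d = -1214 + 2143 = 929$)
$\frac{d + P{\left(57,-41 \right)}}{-294 - 4675} = \frac{929 + 57}{-294 - 4675} = \frac{986}{-4969} = 986 \left(- \frac{1}{4969}\right) = - \frac{986}{4969}$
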